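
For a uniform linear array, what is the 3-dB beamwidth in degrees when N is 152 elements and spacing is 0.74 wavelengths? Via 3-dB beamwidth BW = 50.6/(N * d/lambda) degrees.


BW = 50.6 / (152 * 0.74) = 50.6 / 112.48 = 0.45

0.45 deg


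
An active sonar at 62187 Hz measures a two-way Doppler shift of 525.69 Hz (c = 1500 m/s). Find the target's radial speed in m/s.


From fd = 2*f*v/c, v = c*fd/(2*f) = 1500 * 525.69 / (2*62187) = 6.34

6.34 m/s


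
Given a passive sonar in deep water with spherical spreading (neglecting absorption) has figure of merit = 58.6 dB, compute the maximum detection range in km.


At max range FOM = TL, so 20*log10(R) = 58.6
R = 10^(58.6/20) = 851.14 m = 0.85 km

0.85 km


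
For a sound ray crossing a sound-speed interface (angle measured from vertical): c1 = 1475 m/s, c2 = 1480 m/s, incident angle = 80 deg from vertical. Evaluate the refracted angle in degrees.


sin(theta2) = (c2/c1)*sin(theta1) = (1480/1475)*sin(80 deg) = 0.98815
theta2 = arcsin(0.98815) = 81.17

81.17 deg


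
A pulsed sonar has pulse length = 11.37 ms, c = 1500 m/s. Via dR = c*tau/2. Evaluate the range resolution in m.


dR = c*tau/2 = 1500 * 11.37e-3 / 2 = 8.5275

8.5275 m


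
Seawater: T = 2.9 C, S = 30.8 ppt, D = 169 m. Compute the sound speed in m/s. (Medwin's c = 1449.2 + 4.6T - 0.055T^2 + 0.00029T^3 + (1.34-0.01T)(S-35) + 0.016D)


1459.28 m/s


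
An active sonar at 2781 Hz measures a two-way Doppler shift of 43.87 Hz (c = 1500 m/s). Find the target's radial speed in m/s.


From fd = 2*f*v/c, v = c*fd/(2*f) = 1500 * 43.87 / (2*2781) = 11.83

11.83 m/s


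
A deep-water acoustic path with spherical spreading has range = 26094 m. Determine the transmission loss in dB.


TL = 20*log10(26094) = 88.33

88.33 dB


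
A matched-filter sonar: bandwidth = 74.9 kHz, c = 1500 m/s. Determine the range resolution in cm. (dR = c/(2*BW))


dR = c/(2*BW) = 1500 / (2 * 74.9e3) = 0.01 m = 1.0 cm

1.0 cm


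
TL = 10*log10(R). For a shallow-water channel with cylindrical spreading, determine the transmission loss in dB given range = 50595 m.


47.04 dB


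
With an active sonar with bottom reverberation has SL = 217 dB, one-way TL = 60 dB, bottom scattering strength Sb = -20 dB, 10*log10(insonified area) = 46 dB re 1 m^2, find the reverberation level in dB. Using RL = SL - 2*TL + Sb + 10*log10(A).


RL = SL - 2*TL + Sb + 10*log10(A) = 217 - 2*60 + (-20) + 46 = 123

123 dB


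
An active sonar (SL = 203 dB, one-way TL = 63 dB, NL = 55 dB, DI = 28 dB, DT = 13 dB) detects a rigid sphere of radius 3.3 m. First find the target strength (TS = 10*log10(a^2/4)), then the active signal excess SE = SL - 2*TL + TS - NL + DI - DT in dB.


Step 1: TS = 10*log10(3.3^2/4) = 4.35 dB
Step 2: SE = SL - 2*TL + TS - NL + DI - DT = 203 - 2*63 + (4.35) - 55 + 28 - 13 = 41.35

41.35 dB


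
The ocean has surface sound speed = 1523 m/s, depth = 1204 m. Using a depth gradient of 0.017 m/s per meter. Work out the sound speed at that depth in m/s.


1543.468 m/s


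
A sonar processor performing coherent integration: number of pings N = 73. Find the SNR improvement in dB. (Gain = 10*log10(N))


18.63 dB


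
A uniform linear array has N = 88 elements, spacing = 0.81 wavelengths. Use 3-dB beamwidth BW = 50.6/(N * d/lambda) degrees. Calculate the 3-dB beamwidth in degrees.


BW = 50.6 / (88 * 0.81) = 50.6 / 71.28 = 0.71

0.71 deg


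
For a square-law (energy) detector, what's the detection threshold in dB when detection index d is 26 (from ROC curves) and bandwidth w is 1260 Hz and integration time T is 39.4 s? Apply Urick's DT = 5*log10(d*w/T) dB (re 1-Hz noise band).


DT = 5*log10(d*w/T) = 5*log10(26 * 1260 / 39.4) = 5*log10(831.47) = 14.6

14.6 dB


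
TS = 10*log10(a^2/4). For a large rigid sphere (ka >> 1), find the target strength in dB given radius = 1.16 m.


TS = 10*log10(1.16^2 / 4) = 10*log10(0.3364) = -4.73

-4.73 dB


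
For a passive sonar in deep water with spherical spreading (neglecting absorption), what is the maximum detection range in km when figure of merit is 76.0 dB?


At max range FOM = TL, so 20*log10(R) = 76.0
R = 10^(76.0/20) = 6309.57 m = 6.31 km

6.31 km


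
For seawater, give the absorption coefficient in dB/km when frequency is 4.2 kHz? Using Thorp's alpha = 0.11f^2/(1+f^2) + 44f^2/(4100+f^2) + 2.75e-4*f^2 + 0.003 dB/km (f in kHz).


f^2 = 17.64
alpha = 0.11*17.64/(1+17.64) + 44*17.64/(4100+17.64) + 2.75e-4*17.64 + 0.003 = 0.3

0.3 dB/km


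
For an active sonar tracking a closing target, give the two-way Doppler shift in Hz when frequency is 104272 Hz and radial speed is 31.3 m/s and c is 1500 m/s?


fd = 2*f*v/c = 2 * 104272 * 31.3 / 1500 = 4351.62

4351.62 Hz


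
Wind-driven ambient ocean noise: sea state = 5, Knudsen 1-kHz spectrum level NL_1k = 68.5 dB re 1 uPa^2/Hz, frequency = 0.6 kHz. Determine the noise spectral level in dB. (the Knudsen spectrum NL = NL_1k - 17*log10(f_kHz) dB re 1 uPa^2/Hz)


NL = NL_1k - 17*log10(f_kHz) = 68.5 - 17*log10(0.6) = 68.5 - (-3.77) = 72.27

72.27 dB


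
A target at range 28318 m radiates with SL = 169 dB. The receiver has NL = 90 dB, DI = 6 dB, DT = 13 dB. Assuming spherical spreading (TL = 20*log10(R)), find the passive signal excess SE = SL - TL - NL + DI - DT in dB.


Step 1: TL = 20*log10(28318) = 89.04 dB
Step 2: SE = 169 - 89.04 - 90 + 6 - 13 = -17.04

-17.04 dB


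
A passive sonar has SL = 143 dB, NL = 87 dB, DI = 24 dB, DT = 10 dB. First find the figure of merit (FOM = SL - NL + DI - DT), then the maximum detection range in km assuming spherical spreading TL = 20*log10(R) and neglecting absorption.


Step 1: FOM = SL - NL + DI - DT = 143 - 87 + 24 - 10 = 70 dB
Step 2: at max range FOM = TL = 20*log10(R), so R = 10^(70/20) = 3162.28 m = 3.16 km

3.16 km


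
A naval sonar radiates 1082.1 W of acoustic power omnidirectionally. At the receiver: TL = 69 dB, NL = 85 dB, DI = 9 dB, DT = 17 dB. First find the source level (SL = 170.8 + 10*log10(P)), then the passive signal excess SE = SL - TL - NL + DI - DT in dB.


Step 1: SL = 170.8 + 10*log10(1082.1) = 201.14 dB
Step 2: SE = SL - TL - NL + DI - DT = 201.14 - 69 - 85 + 9 - 17 = 39.14

39.14 dB


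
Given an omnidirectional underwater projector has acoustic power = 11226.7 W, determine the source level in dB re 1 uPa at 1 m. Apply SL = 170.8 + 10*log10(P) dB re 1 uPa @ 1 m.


SL = 170.8 + 10*log10(11226.7) = 170.8 + 40.5 = 211.3

211.3 dB


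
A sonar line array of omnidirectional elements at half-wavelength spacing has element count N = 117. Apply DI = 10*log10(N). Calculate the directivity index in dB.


DI = 10*log10(117) = 20.68

20.68 dB


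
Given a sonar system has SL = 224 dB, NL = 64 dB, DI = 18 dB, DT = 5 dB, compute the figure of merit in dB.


FOM = SL - NL + DI - DT = 224 - 64 + 18 - 5 = 173

173 dB


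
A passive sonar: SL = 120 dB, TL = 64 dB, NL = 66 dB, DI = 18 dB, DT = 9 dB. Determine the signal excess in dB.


-1 dB


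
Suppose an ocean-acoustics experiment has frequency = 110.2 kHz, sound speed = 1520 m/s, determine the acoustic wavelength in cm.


lambda = c/f = 1520 / 110200 = 0.0138 m = 1.38 cm

1.38 cm


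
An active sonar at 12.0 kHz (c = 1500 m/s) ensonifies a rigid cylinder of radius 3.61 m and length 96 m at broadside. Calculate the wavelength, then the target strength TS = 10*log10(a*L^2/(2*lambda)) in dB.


Step 1: lambda = c/f = 1500/12000 = 0.125 m
Step 2: TS = 10*log10(a*L^2/(2*lambda)) = 10*log10(3.61*96^2/(2*0.125)) = 51.24

51.24 dB


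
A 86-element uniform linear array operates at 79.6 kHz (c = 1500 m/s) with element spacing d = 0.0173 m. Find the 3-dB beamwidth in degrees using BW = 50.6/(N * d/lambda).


Step 1: lambda = 1500/79600 = 0.01884 m
Step 2: d/lambda = 0.0173/0.01884 = 0.9183
Step 3: BW = 50.6/(N * d/lambda) = 50.6/(86 * 0.9183) = 0.64

0.64 deg


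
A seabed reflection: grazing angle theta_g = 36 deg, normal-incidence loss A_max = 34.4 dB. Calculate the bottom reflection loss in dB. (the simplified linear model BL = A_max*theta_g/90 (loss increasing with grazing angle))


BL = A_max * theta_g / 90 = 34.4 * 36 / 90 = 13.76

13.76 dB


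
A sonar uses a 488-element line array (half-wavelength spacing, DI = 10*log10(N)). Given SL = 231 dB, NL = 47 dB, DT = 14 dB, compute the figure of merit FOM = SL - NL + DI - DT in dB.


Step 1: DI = 10*log10(488) = 26.88 dB
Step 2: FOM = SL - NL + DI - DT = 231 - 47 + 26.88 - 14 = 196.88

196.88 dB


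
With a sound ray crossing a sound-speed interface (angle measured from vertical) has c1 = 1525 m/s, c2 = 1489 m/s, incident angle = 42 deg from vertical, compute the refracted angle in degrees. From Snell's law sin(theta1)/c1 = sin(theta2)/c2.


40.79 deg


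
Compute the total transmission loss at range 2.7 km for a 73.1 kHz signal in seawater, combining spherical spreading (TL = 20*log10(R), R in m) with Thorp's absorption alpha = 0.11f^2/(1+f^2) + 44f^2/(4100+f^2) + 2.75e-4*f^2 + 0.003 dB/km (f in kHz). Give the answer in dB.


140.12 dB


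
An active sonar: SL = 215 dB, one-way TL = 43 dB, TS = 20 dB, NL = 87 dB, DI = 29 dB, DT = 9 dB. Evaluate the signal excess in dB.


SE = SL - 2*TL + TS - NL + DI - DT = 215 - 2*43 + (20) - 87 + 29 - 9 = 82

82 dB


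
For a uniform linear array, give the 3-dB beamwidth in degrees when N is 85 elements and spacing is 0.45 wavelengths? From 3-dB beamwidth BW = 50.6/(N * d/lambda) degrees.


BW = 50.6 / (85 * 0.45) = 50.6 / 38.25 = 1.32

1.32 deg


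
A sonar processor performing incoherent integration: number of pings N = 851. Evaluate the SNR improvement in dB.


Gain = 5*log10(851) = 14.65

14.65 dB


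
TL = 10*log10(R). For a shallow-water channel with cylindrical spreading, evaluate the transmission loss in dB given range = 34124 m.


TL = 10*log10(34124) = 45.33

45.33 dB


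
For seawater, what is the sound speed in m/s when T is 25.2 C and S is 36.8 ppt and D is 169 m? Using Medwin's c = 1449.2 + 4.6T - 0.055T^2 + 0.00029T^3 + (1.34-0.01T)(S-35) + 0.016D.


c = 1449.2 + 4.6*25.2 - 0.055*25.2^2 + 0.00029*25.2^3 + (1.34 - 0.01*25.2)*(36.8 - 35) + 0.016*169 = 1539.5

1539.5 m/s


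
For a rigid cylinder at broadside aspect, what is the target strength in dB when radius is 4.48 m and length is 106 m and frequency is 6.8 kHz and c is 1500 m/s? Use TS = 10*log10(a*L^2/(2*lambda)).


lambda = 1500/6800 = 0.22059 m
TS = 10*log10(4.48*106^2/(2*0.22059)) = 50.57

50.57 dB


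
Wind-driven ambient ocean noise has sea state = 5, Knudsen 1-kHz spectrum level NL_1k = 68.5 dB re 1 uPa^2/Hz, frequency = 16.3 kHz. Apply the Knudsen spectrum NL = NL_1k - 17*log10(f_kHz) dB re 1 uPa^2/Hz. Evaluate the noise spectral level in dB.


47.89 dB


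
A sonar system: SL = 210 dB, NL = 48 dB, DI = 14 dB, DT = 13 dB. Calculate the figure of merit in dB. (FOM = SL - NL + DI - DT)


FOM = SL - NL + DI - DT = 210 - 48 + 14 - 13 = 163

163 dB


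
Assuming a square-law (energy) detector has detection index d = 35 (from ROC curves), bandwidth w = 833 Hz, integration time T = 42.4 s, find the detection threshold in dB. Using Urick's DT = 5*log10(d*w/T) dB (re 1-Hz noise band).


14.19 dB


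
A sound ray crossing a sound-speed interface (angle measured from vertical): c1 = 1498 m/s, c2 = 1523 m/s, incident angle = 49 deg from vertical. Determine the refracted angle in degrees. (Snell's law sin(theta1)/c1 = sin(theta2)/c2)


sin(theta2) = (c2/c1)*sin(theta1) = (1523/1498)*sin(49 deg) = 0.7673
theta2 = arcsin(0.7673) = 50.11

50.11 deg


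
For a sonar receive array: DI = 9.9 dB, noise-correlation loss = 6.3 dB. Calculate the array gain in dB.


AG = DI - L_corr = 9.9 - 6.3 = 3.6

3.6 dB


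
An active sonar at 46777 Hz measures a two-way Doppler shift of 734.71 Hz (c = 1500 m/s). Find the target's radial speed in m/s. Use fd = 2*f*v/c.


11.78 m/s


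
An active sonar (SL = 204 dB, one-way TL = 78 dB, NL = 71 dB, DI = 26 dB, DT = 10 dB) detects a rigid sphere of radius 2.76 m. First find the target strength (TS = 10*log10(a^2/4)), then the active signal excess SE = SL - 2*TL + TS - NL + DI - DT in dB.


Step 1: TS = 10*log10(2.76^2/4) = 2.8 dB
Step 2: SE = SL - 2*TL + TS - NL + DI - DT = 204 - 2*78 + (2.8) - 71 + 26 - 10 = -4.2

-4.2 dB


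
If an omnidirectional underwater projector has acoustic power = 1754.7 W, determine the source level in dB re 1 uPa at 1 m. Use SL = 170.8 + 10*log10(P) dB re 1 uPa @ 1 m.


203.24 dB


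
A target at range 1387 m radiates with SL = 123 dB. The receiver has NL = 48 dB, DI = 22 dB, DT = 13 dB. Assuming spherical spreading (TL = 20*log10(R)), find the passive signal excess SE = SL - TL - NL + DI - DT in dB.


Step 1: TL = 20*log10(1387) = 62.84 dB
Step 2: SE = 123 - 62.84 - 48 + 22 - 13 = 21.16

21.16 dB


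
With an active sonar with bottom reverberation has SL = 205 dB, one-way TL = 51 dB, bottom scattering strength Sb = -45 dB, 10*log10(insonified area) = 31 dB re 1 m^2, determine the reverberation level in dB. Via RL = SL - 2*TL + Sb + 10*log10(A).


RL = SL - 2*TL + Sb + 10*log10(A) = 205 - 2*51 + (-45) + 31 = 89

89 dB


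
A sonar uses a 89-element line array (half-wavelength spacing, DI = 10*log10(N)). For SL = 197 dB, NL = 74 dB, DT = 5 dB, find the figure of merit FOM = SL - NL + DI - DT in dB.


Step 1: DI = 10*log10(89) = 19.49 dB
Step 2: FOM = SL - NL + DI - DT = 197 - 74 + 19.49 - 5 = 137.49

137.49 dB


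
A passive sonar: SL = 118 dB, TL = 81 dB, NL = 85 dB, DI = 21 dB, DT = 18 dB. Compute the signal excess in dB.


-45 dB


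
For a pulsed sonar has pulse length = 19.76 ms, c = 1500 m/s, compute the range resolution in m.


dR = c*tau/2 = 1500 * 19.76e-3 / 2 = 14.82

14.82 m


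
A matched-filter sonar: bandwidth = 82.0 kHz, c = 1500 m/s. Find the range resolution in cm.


0.91 cm


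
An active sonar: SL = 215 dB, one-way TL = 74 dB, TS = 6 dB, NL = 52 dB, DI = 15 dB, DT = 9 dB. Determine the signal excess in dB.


SE = SL - 2*TL + TS - NL + DI - DT = 215 - 2*74 + (6) - 52 + 15 - 9 = 27

27 dB


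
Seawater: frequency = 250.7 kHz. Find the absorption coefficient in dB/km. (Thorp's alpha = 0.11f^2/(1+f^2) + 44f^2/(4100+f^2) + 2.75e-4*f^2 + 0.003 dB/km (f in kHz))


f^2 = 62850.49
alpha = 0.11*62850.49/(1+62850.49) + 44*62850.49/(4100+62850.49) + 2.75e-4*62850.49 + 0.003 = 58.702

58.702 dB/km


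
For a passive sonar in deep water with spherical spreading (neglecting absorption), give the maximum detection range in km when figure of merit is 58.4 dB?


At max range FOM = TL, so 20*log10(R) = 58.4
R = 10^(58.4/20) = 831.76 m = 0.83 km

0.83 km


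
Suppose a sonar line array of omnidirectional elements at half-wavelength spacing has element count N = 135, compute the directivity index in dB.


DI = 10*log10(135) = 21.3

21.3 dB


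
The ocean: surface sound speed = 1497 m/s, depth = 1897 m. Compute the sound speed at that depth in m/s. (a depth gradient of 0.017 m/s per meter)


c = 1497 + 0.017 * 1897 = 1529.249

1529.249 m/s


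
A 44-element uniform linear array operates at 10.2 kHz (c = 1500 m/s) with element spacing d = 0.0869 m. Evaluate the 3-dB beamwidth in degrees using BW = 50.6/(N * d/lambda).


1.95 deg


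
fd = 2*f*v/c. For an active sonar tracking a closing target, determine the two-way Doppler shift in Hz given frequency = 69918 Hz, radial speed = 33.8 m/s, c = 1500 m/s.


fd = 2*f*v/c = 2 * 69918 * 33.8 / 1500 = 3150.97

3150.97 Hz


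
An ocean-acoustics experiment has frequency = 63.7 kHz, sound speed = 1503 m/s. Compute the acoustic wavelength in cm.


2.36 cm


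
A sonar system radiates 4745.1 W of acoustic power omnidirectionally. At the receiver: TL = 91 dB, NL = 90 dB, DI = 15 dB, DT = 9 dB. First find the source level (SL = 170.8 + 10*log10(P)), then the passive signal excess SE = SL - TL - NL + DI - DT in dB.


Step 1: SL = 170.8 + 10*log10(4745.1) = 207.56 dB
Step 2: SE = SL - TL - NL + DI - DT = 207.56 - 91 - 90 + 15 - 9 = 32.56

32.56 dB


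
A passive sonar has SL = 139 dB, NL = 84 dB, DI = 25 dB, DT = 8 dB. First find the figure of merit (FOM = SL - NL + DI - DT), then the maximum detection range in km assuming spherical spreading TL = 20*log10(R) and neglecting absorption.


Step 1: FOM = SL - NL + DI - DT = 139 - 84 + 25 - 8 = 72 dB
Step 2: at max range FOM = TL = 20*log10(R), so R = 10^(72/20) = 3981.07 m = 3.98 km

3.98 km


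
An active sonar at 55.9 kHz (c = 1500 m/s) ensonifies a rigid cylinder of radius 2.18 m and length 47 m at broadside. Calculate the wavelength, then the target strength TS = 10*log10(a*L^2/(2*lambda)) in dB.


Step 1: lambda = c/f = 1500/55900 = 0.02683 m
Step 2: TS = 10*log10(a*L^2/(2*lambda)) = 10*log10(2.18*47^2/(2*0.02683)) = 49.53

49.53 dB


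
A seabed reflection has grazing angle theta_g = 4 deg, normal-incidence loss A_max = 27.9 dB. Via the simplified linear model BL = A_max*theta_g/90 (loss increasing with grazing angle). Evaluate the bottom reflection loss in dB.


1.24 dB


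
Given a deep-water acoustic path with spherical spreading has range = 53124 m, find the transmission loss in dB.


TL = 20*log10(53124) = 94.51

94.51 dB


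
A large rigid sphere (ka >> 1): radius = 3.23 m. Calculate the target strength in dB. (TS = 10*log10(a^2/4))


TS = 10*log10(3.23^2 / 4) = 10*log10(2.608225) = 4.16

4.16 dB


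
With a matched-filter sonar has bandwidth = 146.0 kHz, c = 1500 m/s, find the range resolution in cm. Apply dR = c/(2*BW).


dR = c/(2*BW) = 1500 / (2 * 146.0e3) = 0.0051 m = 0.51 cm

0.51 cm


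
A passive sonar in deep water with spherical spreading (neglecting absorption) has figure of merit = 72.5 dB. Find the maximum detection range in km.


At max range FOM = TL, so 20*log10(R) = 72.5
R = 10^(72.5/20) = 4216.97 m = 4.22 km

4.22 km


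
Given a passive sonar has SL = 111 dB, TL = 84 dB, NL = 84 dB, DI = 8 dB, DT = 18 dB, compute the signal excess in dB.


SE = SL - TL - NL + DI - DT = 111 - 84 - 84 + 8 - 18 = -67

-67 dB


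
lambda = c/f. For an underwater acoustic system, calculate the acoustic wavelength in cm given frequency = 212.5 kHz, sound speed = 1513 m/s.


lambda = c/f = 1513 / 212500 = 0.0071 m = 0.71 cm

0.71 cm


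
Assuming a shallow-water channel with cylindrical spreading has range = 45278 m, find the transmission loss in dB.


46.56 dB


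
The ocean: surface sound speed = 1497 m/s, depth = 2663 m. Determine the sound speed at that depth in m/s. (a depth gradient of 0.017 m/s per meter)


1542.271 m/s


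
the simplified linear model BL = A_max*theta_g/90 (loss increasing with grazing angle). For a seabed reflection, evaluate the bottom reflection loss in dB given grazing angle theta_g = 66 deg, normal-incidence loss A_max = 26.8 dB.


BL = A_max * theta_g / 90 = 26.8 * 66 / 90 = 19.65

19.65 dB


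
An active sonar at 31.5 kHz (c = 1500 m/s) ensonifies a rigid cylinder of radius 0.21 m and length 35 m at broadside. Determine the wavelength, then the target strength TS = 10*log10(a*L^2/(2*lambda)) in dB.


Step 1: lambda = c/f = 1500/31500 = 0.04762 m
Step 2: TS = 10*log10(a*L^2/(2*lambda)) = 10*log10(0.21*35^2/(2*0.04762)) = 34.32

34.32 dB


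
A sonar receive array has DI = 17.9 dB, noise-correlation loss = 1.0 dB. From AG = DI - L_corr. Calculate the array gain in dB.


AG = DI - L_corr = 17.9 - 1.0 = 16.9

16.9 dB


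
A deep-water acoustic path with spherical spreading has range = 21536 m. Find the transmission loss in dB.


TL = 20*log10(21536) = 86.66

86.66 dB


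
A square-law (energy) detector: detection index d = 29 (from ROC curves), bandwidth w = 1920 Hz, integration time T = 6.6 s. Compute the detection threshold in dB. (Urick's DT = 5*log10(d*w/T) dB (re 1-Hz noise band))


DT = 5*log10(d*w/T) = 5*log10(29 * 1920 / 6.6) = 5*log10(8436.36) = 19.63

19.63 dB


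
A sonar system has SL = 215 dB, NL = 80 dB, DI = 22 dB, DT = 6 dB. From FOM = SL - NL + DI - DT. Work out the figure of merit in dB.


151 dB


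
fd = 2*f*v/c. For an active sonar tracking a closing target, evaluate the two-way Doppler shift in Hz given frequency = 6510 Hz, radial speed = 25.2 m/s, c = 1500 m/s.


218.74 Hz


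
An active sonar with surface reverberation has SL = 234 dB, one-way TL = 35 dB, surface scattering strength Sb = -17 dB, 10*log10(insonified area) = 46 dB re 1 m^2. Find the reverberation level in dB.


RL = SL - 2*TL + Sb + 10*log10(A) = 234 - 2*35 + (-17) + 46 = 193

193 dB


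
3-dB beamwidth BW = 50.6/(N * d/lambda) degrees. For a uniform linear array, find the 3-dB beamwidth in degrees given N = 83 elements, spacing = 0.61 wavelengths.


BW = 50.6 / (83 * 0.61) = 50.6 / 50.63 = 1.0

1.0 deg


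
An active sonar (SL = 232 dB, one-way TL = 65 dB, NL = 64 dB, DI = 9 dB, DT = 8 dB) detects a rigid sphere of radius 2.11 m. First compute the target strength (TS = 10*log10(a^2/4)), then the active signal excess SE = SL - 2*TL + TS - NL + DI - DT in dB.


Step 1: TS = 10*log10(2.11^2/4) = 0.47 dB
Step 2: SE = SL - 2*TL + TS - NL + DI - DT = 232 - 2*65 + (0.47) - 64 + 9 - 8 = 39.47

39.47 dB


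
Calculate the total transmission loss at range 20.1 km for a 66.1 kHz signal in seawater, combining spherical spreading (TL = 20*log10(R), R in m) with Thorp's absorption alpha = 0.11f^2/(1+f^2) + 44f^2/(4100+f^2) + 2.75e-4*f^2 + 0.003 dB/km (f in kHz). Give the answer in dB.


Step 1 (Thorp): alpha = 0.11*4369.21/(1+4369.21) + 44*4369.21/(4100+4369.21) + 2.75e-4*4369.21 + 0.003 = 24.0138 dB/km
Step 2: TL_spread = 20*log10(20100) = 86.06 dB
Step 3: TL_abs = alpha*R = 24.0138 * 20.1 = 482.68 dB
Step 4: TL_total = 86.06 + 482.68 = 568.74

568.74 dB


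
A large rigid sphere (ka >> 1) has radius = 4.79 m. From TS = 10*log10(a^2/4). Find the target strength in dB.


7.59 dB


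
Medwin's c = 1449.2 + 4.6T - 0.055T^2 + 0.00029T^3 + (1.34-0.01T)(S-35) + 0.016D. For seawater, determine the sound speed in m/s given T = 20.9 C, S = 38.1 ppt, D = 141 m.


1529.73 m/s


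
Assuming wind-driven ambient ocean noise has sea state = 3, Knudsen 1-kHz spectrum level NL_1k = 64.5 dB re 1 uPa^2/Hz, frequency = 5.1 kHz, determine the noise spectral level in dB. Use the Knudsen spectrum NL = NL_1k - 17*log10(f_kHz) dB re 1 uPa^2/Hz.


NL = NL_1k - 17*log10(f_kHz) = 64.5 - 17*log10(5.1) = 64.5 - (12.03) = 52.47

52.47 dB


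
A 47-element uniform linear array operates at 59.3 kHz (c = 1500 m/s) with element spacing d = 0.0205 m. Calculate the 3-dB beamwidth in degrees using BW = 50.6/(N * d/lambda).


Step 1: lambda = 1500/59300 = 0.0253 m
Step 2: d/lambda = 0.0205/0.0253 = 0.8103
Step 3: BW = 50.6/(N * d/lambda) = 50.6/(47 * 0.8103) = 1.33

1.33 deg


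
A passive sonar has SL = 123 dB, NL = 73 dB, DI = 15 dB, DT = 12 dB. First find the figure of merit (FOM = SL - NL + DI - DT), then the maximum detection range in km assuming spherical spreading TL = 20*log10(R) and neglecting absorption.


Step 1: FOM = SL - NL + DI - DT = 123 - 73 + 15 - 12 = 53 dB
Step 2: at max range FOM = TL = 20*log10(R), so R = 10^(53/20) = 446.68 m = 0.45 km

0.45 km


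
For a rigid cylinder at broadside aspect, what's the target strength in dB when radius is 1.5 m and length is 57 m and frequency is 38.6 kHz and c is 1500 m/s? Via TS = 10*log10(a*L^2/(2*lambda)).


47.97 dB


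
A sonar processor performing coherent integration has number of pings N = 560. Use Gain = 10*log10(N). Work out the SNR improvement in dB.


Gain = 10*log10(560) = 27.48

27.48 dB


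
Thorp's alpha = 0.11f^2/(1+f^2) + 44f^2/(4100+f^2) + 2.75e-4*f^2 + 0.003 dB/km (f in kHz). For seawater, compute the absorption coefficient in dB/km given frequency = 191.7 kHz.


f^2 = 36748.89
alpha = 0.11*36748.89/(1+36748.89) + 44*36748.89/(4100+36748.89) + 2.75e-4*36748.89 + 0.003 = 49.803

49.803 dB/km


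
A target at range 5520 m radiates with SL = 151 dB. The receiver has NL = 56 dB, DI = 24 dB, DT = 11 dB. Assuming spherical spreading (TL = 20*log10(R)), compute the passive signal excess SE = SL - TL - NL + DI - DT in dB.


33.16 dB


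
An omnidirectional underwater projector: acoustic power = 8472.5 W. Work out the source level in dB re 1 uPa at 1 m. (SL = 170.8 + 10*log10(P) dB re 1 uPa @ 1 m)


210.08 dB


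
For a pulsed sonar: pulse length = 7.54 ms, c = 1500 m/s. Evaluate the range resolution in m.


dR = c*tau/2 = 1500 * 7.54e-3 / 2 = 5.655

5.655 m


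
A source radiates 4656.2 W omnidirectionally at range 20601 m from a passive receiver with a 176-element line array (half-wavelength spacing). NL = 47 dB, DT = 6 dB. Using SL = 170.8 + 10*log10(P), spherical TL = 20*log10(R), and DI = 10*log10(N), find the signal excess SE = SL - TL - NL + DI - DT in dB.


90.66 dB


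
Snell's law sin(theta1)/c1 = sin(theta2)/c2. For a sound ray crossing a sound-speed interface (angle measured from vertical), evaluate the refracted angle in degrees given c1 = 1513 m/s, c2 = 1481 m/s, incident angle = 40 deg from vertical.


38.99 deg


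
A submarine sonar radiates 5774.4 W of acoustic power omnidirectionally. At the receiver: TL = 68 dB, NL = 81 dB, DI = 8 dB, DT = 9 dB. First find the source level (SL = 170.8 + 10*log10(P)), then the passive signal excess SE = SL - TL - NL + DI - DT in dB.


Step 1: SL = 170.8 + 10*log10(5774.4) = 208.42 dB
Step 2: SE = SL - TL - NL + DI - DT = 208.42 - 68 - 81 + 8 - 9 = 58.42

58.42 dB


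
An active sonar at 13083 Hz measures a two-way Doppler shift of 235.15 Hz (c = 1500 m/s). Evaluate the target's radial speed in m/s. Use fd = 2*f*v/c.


From fd = 2*f*v/c, v = c*fd/(2*f) = 1500 * 235.15 / (2*13083) = 13.48

13.48 m/s


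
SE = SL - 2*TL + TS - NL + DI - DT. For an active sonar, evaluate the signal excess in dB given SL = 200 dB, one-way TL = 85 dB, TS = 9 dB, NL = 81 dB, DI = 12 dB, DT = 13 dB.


SE = SL - 2*TL + TS - NL + DI - DT = 200 - 2*85 + (9) - 81 + 12 - 13 = -43

-43 dB


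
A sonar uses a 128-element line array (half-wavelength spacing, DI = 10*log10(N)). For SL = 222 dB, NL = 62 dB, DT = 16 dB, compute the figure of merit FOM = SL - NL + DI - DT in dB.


165.07 dB


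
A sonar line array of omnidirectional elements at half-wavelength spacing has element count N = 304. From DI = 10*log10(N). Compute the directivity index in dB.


DI = 10*log10(304) = 24.83

24.83 dB


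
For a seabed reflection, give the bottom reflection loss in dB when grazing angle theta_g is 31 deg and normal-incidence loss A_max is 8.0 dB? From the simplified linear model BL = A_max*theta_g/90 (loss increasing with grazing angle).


BL = A_max * theta_g / 90 = 8.0 * 31 / 90 = 2.76

2.76 dB


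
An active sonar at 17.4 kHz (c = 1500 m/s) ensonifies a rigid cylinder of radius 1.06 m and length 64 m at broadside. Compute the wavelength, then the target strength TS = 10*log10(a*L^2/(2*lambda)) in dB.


Step 1: lambda = c/f = 1500/17400 = 0.08621 m
Step 2: TS = 10*log10(a*L^2/(2*lambda)) = 10*log10(1.06*64^2/(2*0.08621)) = 44.01

44.01 dB


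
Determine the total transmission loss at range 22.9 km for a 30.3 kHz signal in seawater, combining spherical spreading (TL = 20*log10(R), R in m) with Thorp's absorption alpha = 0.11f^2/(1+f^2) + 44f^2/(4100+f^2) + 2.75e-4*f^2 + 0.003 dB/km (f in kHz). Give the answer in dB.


Step 1 (Thorp): alpha = 0.11*918.09/(1+918.09) + 44*918.09/(4100+918.09) + 2.75e-4*918.09 + 0.003 = 8.4154 dB/km
Step 2: TL_spread = 20*log10(22900) = 87.2 dB
Step 3: TL_abs = alpha*R = 8.4154 * 22.9 = 192.71 dB
Step 4: TL_total = 87.2 + 192.71 = 279.91

279.91 dB


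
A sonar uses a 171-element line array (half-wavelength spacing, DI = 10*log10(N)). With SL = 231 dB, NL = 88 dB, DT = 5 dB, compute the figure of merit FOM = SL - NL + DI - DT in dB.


160.33 dB


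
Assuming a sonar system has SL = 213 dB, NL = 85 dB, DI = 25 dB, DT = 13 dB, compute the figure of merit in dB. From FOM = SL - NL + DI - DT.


FOM = SL - NL + DI - DT = 213 - 85 + 25 - 13 = 140

140 dB


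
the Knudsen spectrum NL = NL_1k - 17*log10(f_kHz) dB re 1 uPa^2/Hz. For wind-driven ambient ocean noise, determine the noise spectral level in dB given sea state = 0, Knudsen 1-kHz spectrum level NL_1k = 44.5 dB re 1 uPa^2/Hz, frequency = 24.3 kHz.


20.94 dB


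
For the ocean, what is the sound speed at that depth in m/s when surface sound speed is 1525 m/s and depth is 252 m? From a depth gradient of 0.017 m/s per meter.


c = 1525 + 0.017 * 252 = 1529.284

1529.284 m/s


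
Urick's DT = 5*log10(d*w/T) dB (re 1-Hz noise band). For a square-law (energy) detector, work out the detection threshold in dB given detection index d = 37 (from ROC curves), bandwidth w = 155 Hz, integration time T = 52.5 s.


10.19 dB


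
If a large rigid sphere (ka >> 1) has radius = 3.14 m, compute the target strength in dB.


3.92 dB


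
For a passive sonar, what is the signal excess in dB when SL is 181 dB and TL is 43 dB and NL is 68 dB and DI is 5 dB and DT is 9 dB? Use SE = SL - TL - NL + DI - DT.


66 dB


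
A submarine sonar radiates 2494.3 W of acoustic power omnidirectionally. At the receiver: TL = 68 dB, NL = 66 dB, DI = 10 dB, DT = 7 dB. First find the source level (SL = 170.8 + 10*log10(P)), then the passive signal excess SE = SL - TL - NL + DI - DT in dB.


Step 1: SL = 170.8 + 10*log10(2494.3) = 204.77 dB
Step 2: SE = SL - TL - NL + DI - DT = 204.77 - 68 - 66 + 10 - 7 = 73.77

73.77 dB


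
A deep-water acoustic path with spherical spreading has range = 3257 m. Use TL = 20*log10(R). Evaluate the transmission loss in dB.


TL = 20*log10(3257) = 70.26

70.26 dB


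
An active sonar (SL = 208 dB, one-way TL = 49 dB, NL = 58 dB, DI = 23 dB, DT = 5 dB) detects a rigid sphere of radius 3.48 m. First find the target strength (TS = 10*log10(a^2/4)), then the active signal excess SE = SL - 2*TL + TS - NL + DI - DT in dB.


Step 1: TS = 10*log10(3.48^2/4) = 4.81 dB
Step 2: SE = SL - 2*TL + TS - NL + DI - DT = 208 - 2*49 + (4.81) - 58 + 23 - 5 = 74.81

74.81 dB


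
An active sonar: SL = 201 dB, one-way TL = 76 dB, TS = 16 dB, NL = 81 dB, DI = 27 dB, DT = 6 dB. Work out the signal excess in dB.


5 dB


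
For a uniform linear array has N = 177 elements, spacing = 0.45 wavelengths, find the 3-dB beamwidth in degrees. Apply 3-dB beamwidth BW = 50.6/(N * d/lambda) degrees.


BW = 50.6 / (177 * 0.45) = 50.6 / 79.65 = 0.64

0.64 deg


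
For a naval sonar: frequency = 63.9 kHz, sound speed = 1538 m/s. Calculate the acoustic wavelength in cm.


2.41 cm


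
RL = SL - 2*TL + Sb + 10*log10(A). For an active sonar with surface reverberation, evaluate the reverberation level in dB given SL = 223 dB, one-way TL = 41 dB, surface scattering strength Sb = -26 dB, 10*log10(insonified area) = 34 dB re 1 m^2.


149 dB


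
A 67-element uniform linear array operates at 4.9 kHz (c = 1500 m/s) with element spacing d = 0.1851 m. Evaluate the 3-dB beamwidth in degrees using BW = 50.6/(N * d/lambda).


1.25 deg


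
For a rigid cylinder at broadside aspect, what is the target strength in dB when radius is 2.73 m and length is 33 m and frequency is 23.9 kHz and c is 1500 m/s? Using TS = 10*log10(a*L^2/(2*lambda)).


lambda = 1500/23900 = 0.06276 m
TS = 10*log10(2.73*33^2/(2*0.06276)) = 43.74

43.74 dB


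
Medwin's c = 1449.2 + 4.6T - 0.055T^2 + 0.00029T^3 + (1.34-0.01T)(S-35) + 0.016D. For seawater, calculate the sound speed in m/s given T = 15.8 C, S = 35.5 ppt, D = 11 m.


1510.06 m/s


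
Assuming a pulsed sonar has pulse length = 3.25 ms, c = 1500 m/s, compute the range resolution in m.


dR = c*tau/2 = 1500 * 3.25e-3 / 2 = 2.4375

2.4375 m


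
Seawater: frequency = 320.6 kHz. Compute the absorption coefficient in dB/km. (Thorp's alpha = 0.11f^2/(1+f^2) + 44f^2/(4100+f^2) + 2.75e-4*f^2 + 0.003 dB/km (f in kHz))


f^2 = 102784.36
alpha = 0.11*102784.36/(1+102784.36) + 44*102784.36/(4100+102784.36) + 2.75e-4*102784.36 + 0.003 = 70.691

70.691 dB/km


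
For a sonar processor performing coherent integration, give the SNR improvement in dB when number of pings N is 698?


Gain = 10*log10(698) = 28.44

28.44 dB


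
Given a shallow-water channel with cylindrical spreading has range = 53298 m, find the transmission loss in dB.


47.27 dB


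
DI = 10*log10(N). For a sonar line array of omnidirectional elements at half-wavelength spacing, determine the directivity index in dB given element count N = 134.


DI = 10*log10(134) = 21.27

21.27 dB


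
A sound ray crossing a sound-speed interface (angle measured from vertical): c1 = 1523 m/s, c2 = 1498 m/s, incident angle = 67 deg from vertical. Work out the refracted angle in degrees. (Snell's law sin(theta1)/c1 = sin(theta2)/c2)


64.88 deg


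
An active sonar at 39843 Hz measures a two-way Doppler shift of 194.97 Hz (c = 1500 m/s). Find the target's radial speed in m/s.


3.67 m/s


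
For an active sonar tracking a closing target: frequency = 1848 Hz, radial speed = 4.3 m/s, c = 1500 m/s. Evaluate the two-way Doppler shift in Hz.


fd = 2*f*v/c = 2 * 1848 * 4.3 / 1500 = 10.6

10.6 Hz


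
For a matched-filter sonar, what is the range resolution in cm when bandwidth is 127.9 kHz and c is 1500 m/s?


dR = c/(2*BW) = 1500 / (2 * 127.9e3) = 0.0059 m = 0.59 cm

0.59 cm


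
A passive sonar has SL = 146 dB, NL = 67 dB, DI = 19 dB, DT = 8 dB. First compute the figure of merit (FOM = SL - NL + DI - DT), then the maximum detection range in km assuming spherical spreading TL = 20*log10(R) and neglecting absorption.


Step 1: FOM = SL - NL + DI - DT = 146 - 67 + 19 - 8 = 90 dB
Step 2: at max range FOM = TL = 20*log10(R), so R = 10^(90/20) = 31622.78 m = 31.62 km

31.62 km


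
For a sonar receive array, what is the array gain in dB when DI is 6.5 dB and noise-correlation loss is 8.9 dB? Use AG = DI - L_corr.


AG = DI - L_corr = 6.5 - 8.9 = -2.4

-2.4 dB


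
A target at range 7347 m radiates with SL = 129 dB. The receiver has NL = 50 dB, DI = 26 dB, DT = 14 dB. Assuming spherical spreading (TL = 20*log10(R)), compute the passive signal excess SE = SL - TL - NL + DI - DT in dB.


13.68 dB


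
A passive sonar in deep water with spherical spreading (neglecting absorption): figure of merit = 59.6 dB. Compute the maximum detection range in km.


0.95 km


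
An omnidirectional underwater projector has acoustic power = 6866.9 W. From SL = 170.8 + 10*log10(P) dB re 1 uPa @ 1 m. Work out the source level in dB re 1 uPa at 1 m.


SL = 170.8 + 10*log10(6866.9) = 170.8 + 38.37 = 209.17

209.17 dB


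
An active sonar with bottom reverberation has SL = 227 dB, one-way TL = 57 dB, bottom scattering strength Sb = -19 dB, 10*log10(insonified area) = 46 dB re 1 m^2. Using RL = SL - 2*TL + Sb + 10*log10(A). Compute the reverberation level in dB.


140 dB


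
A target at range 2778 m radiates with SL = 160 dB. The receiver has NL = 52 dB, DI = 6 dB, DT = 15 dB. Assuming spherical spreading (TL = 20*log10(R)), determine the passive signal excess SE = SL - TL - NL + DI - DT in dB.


30.13 dB


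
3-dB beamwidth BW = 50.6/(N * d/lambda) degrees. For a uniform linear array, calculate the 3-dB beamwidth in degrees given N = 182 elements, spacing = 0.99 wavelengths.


BW = 50.6 / (182 * 0.99) = 50.6 / 180.18 = 0.28

0.28 deg


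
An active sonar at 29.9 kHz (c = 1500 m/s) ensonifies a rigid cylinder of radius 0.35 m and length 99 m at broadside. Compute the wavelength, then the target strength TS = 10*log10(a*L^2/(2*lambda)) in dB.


Step 1: lambda = c/f = 1500/29900 = 0.05017 m
Step 2: TS = 10*log10(a*L^2/(2*lambda)) = 10*log10(0.35*99^2/(2*0.05017)) = 45.34

45.34 dB


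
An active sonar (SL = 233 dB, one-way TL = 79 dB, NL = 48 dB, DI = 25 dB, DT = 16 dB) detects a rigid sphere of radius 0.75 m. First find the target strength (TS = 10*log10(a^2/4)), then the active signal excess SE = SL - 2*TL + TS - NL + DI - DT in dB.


Step 1: TS = 10*log10(0.75^2/4) = -8.52 dB
Step 2: SE = SL - 2*TL + TS - NL + DI - DT = 233 - 2*79 + (-8.52) - 48 + 25 - 16 = 27.48

27.48 dB


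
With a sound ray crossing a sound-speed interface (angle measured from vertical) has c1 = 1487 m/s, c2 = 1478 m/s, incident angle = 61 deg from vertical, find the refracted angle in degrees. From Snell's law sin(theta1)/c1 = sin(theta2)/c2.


60.38 deg


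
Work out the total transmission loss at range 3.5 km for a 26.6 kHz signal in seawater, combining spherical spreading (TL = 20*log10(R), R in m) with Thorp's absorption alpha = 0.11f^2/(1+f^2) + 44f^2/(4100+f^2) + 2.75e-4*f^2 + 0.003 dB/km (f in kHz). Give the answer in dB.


Step 1 (Thorp): alpha = 0.11*707.56/(1+707.56) + 44*707.56/(4100+707.56) + 2.75e-4*707.56 + 0.003 = 6.7832 dB/km
Step 2: TL_spread = 20*log10(3500) = 70.88 dB
Step 3: TL_abs = alpha*R = 6.7832 * 3.5 = 23.74 dB
Step 4: TL_total = 70.88 + 23.74 = 94.62

94.62 dB


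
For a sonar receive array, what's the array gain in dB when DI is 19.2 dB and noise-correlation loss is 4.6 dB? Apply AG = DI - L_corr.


14.6 dB


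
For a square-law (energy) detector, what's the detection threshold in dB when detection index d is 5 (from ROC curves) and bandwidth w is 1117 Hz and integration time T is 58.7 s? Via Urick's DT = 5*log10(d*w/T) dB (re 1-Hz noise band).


DT = 5*log10(d*w/T) = 5*log10(5 * 1117 / 58.7) = 5*log10(95.14) = 9.89

9.89 dB


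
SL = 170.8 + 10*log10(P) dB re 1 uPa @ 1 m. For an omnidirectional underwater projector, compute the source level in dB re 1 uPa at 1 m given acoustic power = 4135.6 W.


206.97 dB


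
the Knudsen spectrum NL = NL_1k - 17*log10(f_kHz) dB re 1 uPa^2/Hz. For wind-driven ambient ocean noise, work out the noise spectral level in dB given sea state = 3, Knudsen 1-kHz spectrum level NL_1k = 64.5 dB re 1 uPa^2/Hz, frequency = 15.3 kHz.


44.36 dB


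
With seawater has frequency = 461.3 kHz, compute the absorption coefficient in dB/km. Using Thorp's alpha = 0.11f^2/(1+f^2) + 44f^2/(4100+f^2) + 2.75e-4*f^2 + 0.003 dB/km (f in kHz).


f^2 = 212797.69
alpha = 0.11*212797.69/(1+212797.69) + 44*212797.69/(4100+212797.69) + 2.75e-4*212797.69 + 0.003 = 101.801

101.801 dB/km


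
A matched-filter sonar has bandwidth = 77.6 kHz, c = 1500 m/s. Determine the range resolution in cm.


0.97 cm


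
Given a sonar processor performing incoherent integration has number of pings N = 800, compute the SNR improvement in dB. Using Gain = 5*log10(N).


Gain = 5*log10(800) = 14.52

14.52 dB


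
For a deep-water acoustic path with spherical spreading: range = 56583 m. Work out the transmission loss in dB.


TL = 20*log10(56583) = 95.05

95.05 dB


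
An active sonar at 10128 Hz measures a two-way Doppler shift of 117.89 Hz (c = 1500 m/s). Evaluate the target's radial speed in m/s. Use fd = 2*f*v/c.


8.73 m/s


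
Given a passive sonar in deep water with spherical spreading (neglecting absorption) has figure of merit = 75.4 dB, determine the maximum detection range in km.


5.89 km


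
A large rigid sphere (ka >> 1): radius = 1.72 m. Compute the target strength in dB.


TS = 10*log10(1.72^2 / 4) = 10*log10(0.7396) = -1.31

-1.31 dB


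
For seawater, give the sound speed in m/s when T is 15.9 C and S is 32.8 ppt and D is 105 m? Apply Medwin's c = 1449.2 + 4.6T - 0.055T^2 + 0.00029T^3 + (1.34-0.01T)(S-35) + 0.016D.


1508.68 m/s


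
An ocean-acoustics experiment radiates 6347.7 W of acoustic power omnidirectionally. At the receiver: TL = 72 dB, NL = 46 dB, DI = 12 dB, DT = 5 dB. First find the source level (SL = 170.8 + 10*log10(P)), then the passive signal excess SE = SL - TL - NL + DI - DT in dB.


Step 1: SL = 170.8 + 10*log10(6347.7) = 208.83 dB
Step 2: SE = SL - TL - NL + DI - DT = 208.83 - 72 - 46 + 12 - 5 = 97.83

97.83 dB
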